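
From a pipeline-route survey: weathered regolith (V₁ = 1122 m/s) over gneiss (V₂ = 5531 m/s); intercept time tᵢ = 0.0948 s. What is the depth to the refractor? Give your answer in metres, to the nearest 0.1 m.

54.3 m

θ_c = arcsin(1122/5531) = 11.70°; cos θ_c = 0.9792.
tᵢ = 2h cos θ_c/V₁ ⇒ h = tᵢ·V₁/(2 cos θ_c) = 0.0948·1122/(2·0.9792) = 54.31 m.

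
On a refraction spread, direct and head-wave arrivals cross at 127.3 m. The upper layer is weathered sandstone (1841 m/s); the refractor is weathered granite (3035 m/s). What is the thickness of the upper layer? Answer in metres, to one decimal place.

x_cross = 2h·√((V₂+V₁)/(V₂−V₁)) → h = x_cross / (2·√((V₂+V₁)/(V₂−V₁))).
√((V₂+V₁)/(V₂−V₁)) = √((3035+1841)/(3035−1841)) = 2.0208.
h = 127.3 / (2·2.0208) = 31.50 m.

31.5 m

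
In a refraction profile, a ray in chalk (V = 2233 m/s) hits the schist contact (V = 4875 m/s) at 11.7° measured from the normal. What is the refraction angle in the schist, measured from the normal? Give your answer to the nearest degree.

sin θ₁/V₁ = sin θ₂/V₂ ⇒ sin θ₂ = 4875·sin 11.7°/2233 = 4875·0.2028/2233 = 0.4427.
θ₂ = arcsin 0.4427 = 26.28° from the normal.

26°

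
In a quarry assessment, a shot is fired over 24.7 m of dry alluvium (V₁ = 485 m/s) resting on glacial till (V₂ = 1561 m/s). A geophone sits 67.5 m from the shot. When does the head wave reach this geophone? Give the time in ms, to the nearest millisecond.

140 ms

t = x/V₂ + 2h·√(V₂²−V₁²)/(V₁V₂).
√(V₂²−V₁²) = √(1561²−485²) = 1483.7 m/s; delay term = 2·24.7·1483.7/(485·1561) = 0.09681 s.
t = 67.5/1561 + 0.09681 = 0.14006 s.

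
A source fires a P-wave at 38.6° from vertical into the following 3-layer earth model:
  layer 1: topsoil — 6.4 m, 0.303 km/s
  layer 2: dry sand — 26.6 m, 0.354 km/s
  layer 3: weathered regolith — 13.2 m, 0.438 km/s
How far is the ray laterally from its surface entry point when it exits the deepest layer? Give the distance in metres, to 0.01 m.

p = sin θ₁/V₁ = sin 38.6°/0.303 = 2.0590e+00 s/km is conserved through the stack.
Layer 1: θ = 38.60°; offset = 6.4·tan 38.60° = 5.1091 m.
Layer 2: sin θ = p·0.354 = 0.7289 → θ = 46.79°; offset = 26.6·tan 46.79° = 28.3195 m.
Layer 3: sin θ = p·0.438 = 0.9018 → θ = 64.40°; offset = 13.2·tan 64.40° = 27.5527 m.
Σ offsets = 60.9813 m.

60.98 m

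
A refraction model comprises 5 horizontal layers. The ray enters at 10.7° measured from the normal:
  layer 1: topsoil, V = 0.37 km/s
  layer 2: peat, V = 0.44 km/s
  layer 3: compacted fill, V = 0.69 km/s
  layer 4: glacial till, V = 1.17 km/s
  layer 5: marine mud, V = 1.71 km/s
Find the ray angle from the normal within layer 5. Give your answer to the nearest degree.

Snell's law across each interface conserves sin θ / V, so sin θ_5 = V_5·sin θ₁/V₁.
sin θ_5 = 1.71 × sin 10.7° / 0.37 = 0.8581.
θ_5 = arcsin 0.8581 = 59.10°.

59°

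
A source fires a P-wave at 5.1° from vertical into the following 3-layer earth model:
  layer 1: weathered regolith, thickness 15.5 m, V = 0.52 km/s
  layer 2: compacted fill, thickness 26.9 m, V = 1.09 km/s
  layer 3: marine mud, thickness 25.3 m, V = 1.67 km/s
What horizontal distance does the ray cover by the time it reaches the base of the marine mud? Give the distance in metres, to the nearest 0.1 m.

Apply Snell's law at each interface; in layer i the horizontal offset is hᵢ·tan θᵢ.
Layer 1: θ = 5.10°; offset = 15.5·tan 5.10° = 1.383 m.
Layer 2: sin θ = 1.09·sin 5.1°/0.52 = 0.1863, θ = 10.74°; offset = 26.9·tan 10.74° = 5.102 m.
Layer 3: sin θ = 1.67·sin 5.1°/0.52 = 0.2855, θ = 16.59°; offset = 25.3·tan 16.59° = 7.536 m.
Total horizontal offset = 14.022 m.

14.0 m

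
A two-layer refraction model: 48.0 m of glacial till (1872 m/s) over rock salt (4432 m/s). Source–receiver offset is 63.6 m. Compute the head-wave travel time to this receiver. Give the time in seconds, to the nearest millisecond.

θ_c = arcsin(V₁/V₂) = arcsin(1872/4432) = 24.99°, cos θ_c = 0.9064.
Intercept time tᵢ = 2h cos θ_c / V₁ = 2·48.0·0.9064/1872 = 0.04648 s.
t = x/V₂ + tᵢ = 63.6/4432 + 0.04648 = 0.06083 s.

0.061 s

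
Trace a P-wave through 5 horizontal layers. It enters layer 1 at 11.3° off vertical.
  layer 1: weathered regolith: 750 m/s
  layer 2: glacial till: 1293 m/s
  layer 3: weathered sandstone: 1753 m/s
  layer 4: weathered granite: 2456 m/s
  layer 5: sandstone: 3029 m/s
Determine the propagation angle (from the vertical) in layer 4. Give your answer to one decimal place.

39.9°

Snell's law across each interface conserves sin θ / V, so sin θ_4 = V_4·sin θ₁/V₁.
sin θ_4 = 2456 × sin 11.3° / 750 = 0.6417.
θ_4 = arcsin 0.6417 = 39.92°.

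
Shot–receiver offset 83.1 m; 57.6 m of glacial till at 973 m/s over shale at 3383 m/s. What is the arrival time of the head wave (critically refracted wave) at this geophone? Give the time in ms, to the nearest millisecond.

θ_c = arcsin(V₁/V₂) = arcsin(973/3383) = 16.72°, cos θ_c = 0.9577.
Intercept time tᵢ = 2h cos θ_c / V₁ = 2·57.6·0.9577/973 = 0.11339 s.
t = x/V₂ + tᵢ = 83.1/3383 + 0.11339 = 0.13796 s.

138 ms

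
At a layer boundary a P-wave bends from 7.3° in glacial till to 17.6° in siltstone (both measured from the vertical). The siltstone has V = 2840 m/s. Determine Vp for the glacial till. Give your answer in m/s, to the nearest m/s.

sin 7.3° = 0.1271; sin 17.6° = 0.3024.
V₁ = V₂·(sin θ₁/sin θ₂) = 2840·(0.1271/0.3024) = 1193.45 m/s.

1193 m/s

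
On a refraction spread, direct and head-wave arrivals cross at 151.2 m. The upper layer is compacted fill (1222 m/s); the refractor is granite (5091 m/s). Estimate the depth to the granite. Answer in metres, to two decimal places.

59.18 m

x_cross = 2h·√((V₂+V₁)/(V₂−V₁)) → h = x_cross / (2·√((V₂+V₁)/(V₂−V₁))).
√((V₂+V₁)/(V₂−V₁)) = √((5091+1222)/(5091−1222)) = 1.2774.
h = 151.2 / (2·1.2774) = 59.18 m.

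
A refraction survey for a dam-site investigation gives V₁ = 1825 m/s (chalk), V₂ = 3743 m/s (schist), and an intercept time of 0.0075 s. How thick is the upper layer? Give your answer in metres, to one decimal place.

h = tᵢ·V₁·V₂ / (2·√(V₂²−V₁²)).
√(V₂²−V₁²) = √(3743² − 1825²) = 3267.9 m/s.
h = 0.0075 s × 1825 × 3743 / (2 × 3267.9) = 7.84 m.

7.8 m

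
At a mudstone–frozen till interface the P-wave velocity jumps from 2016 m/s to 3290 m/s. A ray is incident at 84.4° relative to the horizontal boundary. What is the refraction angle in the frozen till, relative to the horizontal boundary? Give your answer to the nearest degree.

81°

Angle from the normal: 90° − 84.4° = 5.6°.
sin θ₁/V₁ = sin θ₂/V₂ ⇒ sin θ₂ = 3290·sin 5.6°/2016 = 3290·0.0976/2016 = 0.1592.
θ₂ = sin⁻¹(0.1592) = 9.16° (from vertical).
From the interface: 90° − 9.16° = 80.84°.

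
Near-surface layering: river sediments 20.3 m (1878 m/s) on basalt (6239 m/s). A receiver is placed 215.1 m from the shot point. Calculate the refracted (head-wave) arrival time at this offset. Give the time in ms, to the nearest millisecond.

55 ms

θ_c = arcsin(V₁/V₂) = arcsin(1878/6239) = 17.52°, cos θ_c = 0.9536.
Intercept time tᵢ = 2h cos θ_c / V₁ = 2·20.3·0.9536/1878 = 0.02062 s.
t = x/V₂ + tᵢ = 215.1/6239 + 0.02062 = 0.05509 s.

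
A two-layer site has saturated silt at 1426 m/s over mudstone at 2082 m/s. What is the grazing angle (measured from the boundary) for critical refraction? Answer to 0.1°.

At critical incidence the refracted ray runs along the interface (θ₂ = 90°), so sin θ_c = V₁/V₂.
θ_c = arcsin(1426/2082) = arcsin 0.6849 = 43.23°.
Measured from the interface: 90° − 43.23° = 46.77°.

46.8°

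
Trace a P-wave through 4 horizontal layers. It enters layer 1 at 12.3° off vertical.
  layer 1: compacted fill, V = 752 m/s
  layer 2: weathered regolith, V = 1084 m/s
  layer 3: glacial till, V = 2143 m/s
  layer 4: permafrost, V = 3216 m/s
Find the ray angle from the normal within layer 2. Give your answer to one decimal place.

17.9°

Ray parameter p = sin 12.3° / 752 = 2.8329e-04 s/m.
sin θ_2 = p·V_2 = 2.8329e-04 × 1084 = 0.3071.
θ_2 = 17.88° from the vertical.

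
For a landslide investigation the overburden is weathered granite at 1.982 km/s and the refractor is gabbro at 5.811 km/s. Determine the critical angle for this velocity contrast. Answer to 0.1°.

At critical incidence the refracted ray runs along the interface (θ₂ = 90°), so sin θ_c = V₁/V₂.
θ_c = arcsin(1.982/5.811) = arcsin 0.3411 = 19.94°.

19.9°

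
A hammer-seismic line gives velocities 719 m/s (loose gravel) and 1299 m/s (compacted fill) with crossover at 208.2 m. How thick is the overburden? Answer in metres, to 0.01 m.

x_cross = 2h·√((V₂+V₁)/(V₂−V₁)) → h = x_cross / (2·√((V₂+V₁)/(V₂−V₁))).
√((V₂+V₁)/(V₂−V₁)) = √((1299+719)/(1299−719)) = 1.8653.
h = 208.2 / (2·1.8653) = 55.81 m.

55.81 m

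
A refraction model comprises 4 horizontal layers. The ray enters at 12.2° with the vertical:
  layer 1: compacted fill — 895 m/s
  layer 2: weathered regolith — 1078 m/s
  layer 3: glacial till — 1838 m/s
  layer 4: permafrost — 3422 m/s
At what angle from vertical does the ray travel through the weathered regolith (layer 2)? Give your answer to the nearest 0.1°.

Snell's law across each interface conserves sin θ / V, so sin θ_2 = V_2·sin θ₁/V₁.
sin θ_2 = 1078 × sin 12.2° / 895 = 0.2545.
θ_2 = 14.75° from the vertical.

14.7°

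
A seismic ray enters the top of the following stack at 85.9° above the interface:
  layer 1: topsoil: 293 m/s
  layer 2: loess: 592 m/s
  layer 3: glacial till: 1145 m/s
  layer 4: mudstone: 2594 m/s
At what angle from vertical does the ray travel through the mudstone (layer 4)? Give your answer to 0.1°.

From the normal: θ₁ = 90° − 85.9° = 4.1°.
Snell's law across each interface conserves sin θ / V, so sin θ_4 = V_4·sin θ₁/V₁.
sin θ_4 = 2594 × sin 4.1° / 293 = 0.6330.
θ_4 = 39.27° from the vertical.

39.3°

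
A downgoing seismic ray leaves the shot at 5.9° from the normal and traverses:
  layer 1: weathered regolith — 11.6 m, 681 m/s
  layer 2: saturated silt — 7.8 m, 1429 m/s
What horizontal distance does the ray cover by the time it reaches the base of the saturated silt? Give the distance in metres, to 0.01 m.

p = sin θ₁/V₁ = sin 5.9°/681 = 1.5094e-04 s/m is conserved through the stack.
Layer 1: θ = 5.90°; offset = 11.6·tan 5.90° = 1.1987 m.
Layer 2: sin θ = p·1429 = 0.2157 → θ = 12.46°; offset = 7.8·tan 12.46° = 1.7230 m.
Total horizontal offset = 2.9217 m.

2.92 m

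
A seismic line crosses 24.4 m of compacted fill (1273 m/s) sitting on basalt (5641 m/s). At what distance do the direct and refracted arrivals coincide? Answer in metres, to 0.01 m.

61.40 m

x_cross = 2h·√((V₂+V₁)/(V₂−V₁)).
(V₂+V₁)/(V₂−V₁) = (5641+1273)/(5641−1273) = 1.5829; √ = 1.2581.
x_cross = 2·24.4·1.2581 = 61.40 m.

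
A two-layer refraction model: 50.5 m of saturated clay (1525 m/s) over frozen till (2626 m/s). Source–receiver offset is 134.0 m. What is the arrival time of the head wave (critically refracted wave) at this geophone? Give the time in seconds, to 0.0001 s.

θ_c = arcsin(V₁/V₂) = arcsin(1525/2626) = 35.50°, cos θ_c = 0.8141.
Intercept time tᵢ = 2h cos θ_c / V₁ = 2·50.5·0.8141/1525 = 0.05392 s.
t = x/V₂ + tᵢ = 134.0/2626 + 0.05392 = 0.10495 s.

0.1049 s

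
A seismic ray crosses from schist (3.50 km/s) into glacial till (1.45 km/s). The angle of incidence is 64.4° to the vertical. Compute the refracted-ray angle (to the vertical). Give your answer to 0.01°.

21.94°

sin θ₁/V₁ = sin θ₂/V₂ ⇒ sin θ₂ = 1.45·sin 64.4°/3.50 = 1.45·0.9018/3.50 = 0.3736.
θ₂ = sin⁻¹(0.3736) = 21.94° (from vertical).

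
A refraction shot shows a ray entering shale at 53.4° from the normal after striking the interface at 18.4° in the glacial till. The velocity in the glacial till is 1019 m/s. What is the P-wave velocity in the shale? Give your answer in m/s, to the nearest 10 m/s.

Snell's law: sin 18.4°/V₁ = sin 53.4°/V₂.
V₂ = V₁·sin 53.4°/sin 18.4° = 1019 × 2.5434 = 2591.71 m/s.

2590 m/s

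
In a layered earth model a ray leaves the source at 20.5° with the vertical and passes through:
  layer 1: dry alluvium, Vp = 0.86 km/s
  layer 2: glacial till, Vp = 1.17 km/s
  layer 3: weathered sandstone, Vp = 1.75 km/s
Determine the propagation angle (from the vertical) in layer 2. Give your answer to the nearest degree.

28°

Snell's law across each interface conserves sin θ / V, so sin θ_2 = V_2·sin θ₁/V₁.
sin θ_2 = 1.17 × sin 20.5° / 0.86 = 0.4764.
θ_2 = arcsin 0.4764 = 28.45°.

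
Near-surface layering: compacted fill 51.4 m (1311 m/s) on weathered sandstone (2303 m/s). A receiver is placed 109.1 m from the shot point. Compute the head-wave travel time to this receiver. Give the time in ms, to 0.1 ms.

t = x/V₂ + 2h·√(V₂²−V₁²)/(V₁V₂).
√(V₂²−V₁²) = √(2303²−1311²) = 1893.4 m/s; delay term = 2·51.4·1893.4/(1311·2303) = 0.06447 s.
t = 109.1/2303 + 0.06447 = 0.11184 s.

111.8 ms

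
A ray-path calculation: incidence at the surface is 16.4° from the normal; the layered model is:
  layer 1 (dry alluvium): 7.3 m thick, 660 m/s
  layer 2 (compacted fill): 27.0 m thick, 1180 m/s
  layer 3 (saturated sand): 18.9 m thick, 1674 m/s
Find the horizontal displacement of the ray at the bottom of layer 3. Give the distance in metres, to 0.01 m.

37.33 m

Apply Snell's law at each interface; in layer i the horizontal offset is hᵢ·tan θᵢ.
Layer 1: θ = 16.40°; offset = 7.3·tan 16.40° = 2.1485 m.
Layer 2: sin θ = 1180·sin 16.4°/660 = 0.5048, θ = 30.32°; offset = 27.0·tan 30.32° = 15.7886 m.
Layer 3: sin θ = 1674·sin 16.4°/660 = 0.7161, θ = 45.74°; offset = 18.9·tan 45.74° = 19.3913 m.
Total horizontal offset = 37.3284 m.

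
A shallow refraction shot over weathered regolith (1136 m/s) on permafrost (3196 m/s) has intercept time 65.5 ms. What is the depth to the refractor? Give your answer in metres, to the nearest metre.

h = tᵢ·V₁·V₂ / (2·√(V₂²−V₁²)).
√(V₂²−V₁²) = √(3196² − 1136²) = 2987.3 m/s.
h = 0.0655 s × 1136 × 3196 / (2 × 2987.3) = 39.80 m.

40 m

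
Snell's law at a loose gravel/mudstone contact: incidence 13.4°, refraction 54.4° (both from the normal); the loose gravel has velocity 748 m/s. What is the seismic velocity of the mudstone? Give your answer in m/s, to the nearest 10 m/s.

2620 m/s

sin 13.4° = 0.2317; sin 54.4° = 0.8131.
V₂ = V₁·(sin θ₂/sin θ₁) = 748·(0.8131/0.2317) = 2624.40 m/s.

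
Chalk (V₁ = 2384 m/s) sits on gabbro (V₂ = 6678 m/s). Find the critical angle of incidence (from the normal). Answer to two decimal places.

At critical incidence the refracted ray runs along the interface (θ₂ = 90°), so sin θ_c = V₁/V₂.
θ_c = arcsin(2384/6678) = arcsin 0.3570 = 20.92°.

20.92°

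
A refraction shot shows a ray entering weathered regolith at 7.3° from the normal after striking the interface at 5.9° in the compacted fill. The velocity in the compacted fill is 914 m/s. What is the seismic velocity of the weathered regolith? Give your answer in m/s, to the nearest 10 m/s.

1130 m/s

Snell's law: sin 5.9°/V₁ = sin 7.3°/V₂.
V₂ = V₁·sin 7.3°/sin 5.9° = 914 × 1.2361 = 1129.82 m/s.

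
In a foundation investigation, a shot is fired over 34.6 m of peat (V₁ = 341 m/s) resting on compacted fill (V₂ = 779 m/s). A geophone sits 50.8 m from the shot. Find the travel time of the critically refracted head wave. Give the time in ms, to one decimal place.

247.7 ms

t = x/V₂ + 2h·√(V₂²−V₁²)/(V₁V₂).
√(V₂²−V₁²) = √(779²−341²) = 700.4 m/s; delay term = 2·34.6·700.4/(341·779) = 0.18246 s.
t = 50.8/779 + 0.18246 = 0.24767 s.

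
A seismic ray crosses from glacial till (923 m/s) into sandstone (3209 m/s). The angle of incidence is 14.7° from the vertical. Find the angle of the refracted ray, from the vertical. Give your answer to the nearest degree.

62°

sin θ₁/V₁ = sin θ₂/V₂ ⇒ sin θ₂ = 3209·sin 14.7°/923 = 3209·0.2538/923 = 0.8822.
θ₂ = arcsin 0.8822 = 61.91° from the normal.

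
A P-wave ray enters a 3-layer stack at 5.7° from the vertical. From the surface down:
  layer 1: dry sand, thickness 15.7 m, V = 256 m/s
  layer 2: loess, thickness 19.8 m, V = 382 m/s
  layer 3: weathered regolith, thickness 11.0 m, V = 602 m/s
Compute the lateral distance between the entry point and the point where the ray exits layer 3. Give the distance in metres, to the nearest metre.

7 m

Apply Snell's law at each interface; in layer i the horizontal offset is hᵢ·tan θᵢ.
Layer 1: θ = 5.70°; offset = 15.7·tan 5.70° = 1.567 m.
Layer 2: sin θ = 382·sin 5.7°/256 = 0.1482, θ = 8.52°; offset = 19.8·tan 8.52° = 2.967 m.
Layer 3: sin θ = 602·sin 5.7°/256 = 0.2336, θ = 13.51°; offset = 11.0·tan 13.51° = 2.642 m.
Summing the layer offsets gives 7.176 m.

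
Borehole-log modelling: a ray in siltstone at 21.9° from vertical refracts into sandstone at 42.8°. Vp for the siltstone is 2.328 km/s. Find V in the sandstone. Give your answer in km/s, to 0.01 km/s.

Snell's law: sin 21.9°/V₁ = sin 42.8°/V₂.
V₂ = V₁·sin 42.8°/sin 21.9° = 2.328 × 1.8216 = 4.24 km/s.

4.24 km/s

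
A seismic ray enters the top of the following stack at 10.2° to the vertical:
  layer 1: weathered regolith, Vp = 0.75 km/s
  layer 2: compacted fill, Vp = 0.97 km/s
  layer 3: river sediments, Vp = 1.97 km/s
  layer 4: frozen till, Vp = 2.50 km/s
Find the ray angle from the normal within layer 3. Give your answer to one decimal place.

27.7°

Snell's law across each interface conserves sin θ / V, so sin θ_3 = V_3·sin θ₁/V₁.
sin θ_3 = 1.97 × sin 10.2° / 0.75 = 0.4651.
θ_3 = arcsin 0.4651 = 27.72°.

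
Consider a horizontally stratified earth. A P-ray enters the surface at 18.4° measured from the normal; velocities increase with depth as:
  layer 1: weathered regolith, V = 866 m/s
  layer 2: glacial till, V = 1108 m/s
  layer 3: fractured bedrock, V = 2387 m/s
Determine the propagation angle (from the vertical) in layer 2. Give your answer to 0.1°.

Ray parameter p = sin 18.4° / 866 = 3.6449e-04 s/m.
sin θ_2 = p·V_2 = 3.6449e-04 × 1108 = 0.4039.
θ_2 = arcsin 0.4039 = 23.82°.

23.8°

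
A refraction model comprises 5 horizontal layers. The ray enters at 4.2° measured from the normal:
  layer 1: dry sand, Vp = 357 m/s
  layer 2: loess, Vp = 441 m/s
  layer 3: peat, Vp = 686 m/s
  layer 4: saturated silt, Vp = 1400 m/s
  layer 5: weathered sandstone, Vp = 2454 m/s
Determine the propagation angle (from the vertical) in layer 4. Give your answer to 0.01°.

16.69°

Snell's law across each interface conserves sin θ / V, so sin θ_4 = V_4·sin θ₁/V₁.
sin θ_4 = 1400 × sin 4.2° / 357 = 0.2872.
θ_4 = 16.69° from the vertical.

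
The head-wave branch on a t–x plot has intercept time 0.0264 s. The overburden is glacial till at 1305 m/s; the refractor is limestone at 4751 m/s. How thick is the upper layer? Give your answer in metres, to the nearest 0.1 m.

h = tᵢ·V₁·V₂ / (2·√(V₂²−V₁²)).
√(V₂²−V₁²) = √(4751² − 1305²) = 4568.3 m/s.
h = 0.0264 s × 1305 × 4751 / (2 × 4568.3) = 17.92 m.

17.9 m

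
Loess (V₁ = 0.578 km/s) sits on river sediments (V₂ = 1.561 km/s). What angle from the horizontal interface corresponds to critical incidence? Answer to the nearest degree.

68°

At critical incidence the refracted ray runs along the interface (θ₂ = 90°), so sin θ_c = V₁/V₂.
θ_c = arcsin(0.578/1.561) = arcsin 0.3703 = 21.73°.
Measured from the interface: 90° − 21.73° = 68.27°.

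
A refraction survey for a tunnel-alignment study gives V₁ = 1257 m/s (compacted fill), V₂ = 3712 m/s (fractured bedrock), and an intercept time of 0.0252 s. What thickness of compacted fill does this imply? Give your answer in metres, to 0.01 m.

h = tᵢ·V₁·V₂ / (2·√(V₂²−V₁²)).
√(V₂²−V₁²) = √(3712² − 1257²) = 3492.7 m/s.
h = 0.0252 s × 1257 × 3712 / (2 × 3492.7) = 16.83 m.

16.83 m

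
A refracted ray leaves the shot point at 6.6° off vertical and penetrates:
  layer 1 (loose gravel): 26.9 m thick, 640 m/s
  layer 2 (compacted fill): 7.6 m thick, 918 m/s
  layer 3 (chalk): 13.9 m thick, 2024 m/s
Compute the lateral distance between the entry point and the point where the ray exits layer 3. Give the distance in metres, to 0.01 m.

Ray parameter p = sin 6.6° / 640 m/s = 1.7959e-04 s/m.
Layer 1: θ = 6.60°; offset = 26.9·tan 6.60° = 3.1124 m.
Layer 2: sin θ = p·918 = 0.1649 → θ = 9.49°; offset = 7.6·tan 9.49° = 1.2703 m.
Layer 3: sin θ = p·2024 = 0.3635 → θ = 21.31°; offset = 13.9·tan 21.31° = 5.4235 m.
Σ offsets = 9.8062 m.

9.81 m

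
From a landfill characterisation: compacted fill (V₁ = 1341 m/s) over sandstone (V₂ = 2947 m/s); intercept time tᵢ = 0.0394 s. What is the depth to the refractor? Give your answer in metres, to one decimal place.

θ_c = arcsin(1341/2947) = 27.07°; cos θ_c = 0.8905.
tᵢ = 2h cos θ_c/V₁ ⇒ h = tᵢ·V₁/(2 cos θ_c) = 0.0394·1341/(2·0.8905) = 29.67 m.

29.7 m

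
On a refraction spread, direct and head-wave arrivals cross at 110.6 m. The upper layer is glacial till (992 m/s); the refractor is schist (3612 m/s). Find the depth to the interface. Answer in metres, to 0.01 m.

h = (x_cross/2)·√((V₂−V₁)/(V₂+V₁)).
(V₂−V₁)/(V₂+V₁) = (3612−992)/(3612+992) = 0.5691; √ = 0.7544.
h = (110.6/2)·0.7544 = 41.72 m.

41.72 m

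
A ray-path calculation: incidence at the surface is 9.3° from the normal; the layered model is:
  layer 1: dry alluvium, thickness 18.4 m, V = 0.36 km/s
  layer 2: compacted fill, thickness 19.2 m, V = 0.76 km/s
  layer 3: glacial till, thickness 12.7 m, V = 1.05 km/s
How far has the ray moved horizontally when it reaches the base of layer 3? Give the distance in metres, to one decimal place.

16.8 m

Apply Snell's law at each interface; in layer i the horizontal offset is hᵢ·tan θᵢ.
Layer 1: θ = 9.30°; offset = 18.4·tan 9.30° = 3.013 m.
Layer 2: sin θ = 0.76·sin 9.3°/0.36 = 0.3412, θ = 19.95°; offset = 19.2·tan 19.95° = 6.968 m.
Layer 3: sin θ = 1.05·sin 9.3°/0.36 = 0.4713, θ = 28.12°; offset = 12.7·tan 28.12° = 6.787 m.
Total horizontal offset = 16.769 m.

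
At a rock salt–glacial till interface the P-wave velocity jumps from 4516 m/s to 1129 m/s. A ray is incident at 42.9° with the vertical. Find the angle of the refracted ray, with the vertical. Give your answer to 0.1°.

9.8°

Snell's law: sin θ₂ = (V₂/V₁)·sin θ₁ = (1129/4516)·sin 42.9° = 0.1702.
θ₂ = arcsin 0.1702 = 9.80° from the normal.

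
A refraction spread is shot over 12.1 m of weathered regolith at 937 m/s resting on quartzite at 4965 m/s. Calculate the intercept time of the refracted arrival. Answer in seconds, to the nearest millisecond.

tᵢ = 2h·√(V₂²−V₁²)/(V₁V₂).
√(V₂²−V₁²) = √(4965²−937²) = 4875.8 m/s.
tᵢ = 2·12.1·4875.8/(937·4965) = 0.02536 s.

0.025 s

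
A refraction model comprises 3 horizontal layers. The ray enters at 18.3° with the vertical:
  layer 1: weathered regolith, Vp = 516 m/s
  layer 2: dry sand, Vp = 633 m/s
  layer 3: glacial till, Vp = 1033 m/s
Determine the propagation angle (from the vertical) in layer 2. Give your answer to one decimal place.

Ray parameter p = sin 18.3° / 516 = 6.0851e-04 s/m.
sin θ_2 = p·V_2 = 6.0851e-04 × 633 = 0.3852.
θ_2 = arcsin 0.3852 = 22.66°.

22.7°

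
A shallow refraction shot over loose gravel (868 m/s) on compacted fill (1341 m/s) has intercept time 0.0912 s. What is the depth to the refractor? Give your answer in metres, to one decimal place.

h = tᵢ·V₁·V₂ / (2·√(V₂²−V₁²)).
√(V₂²−V₁²) = √(1341² − 868²) = 1022.2 m/s.
h = 0.0912 s × 868 × 1341 / (2 × 1022.2) = 51.93 m.

51.9 m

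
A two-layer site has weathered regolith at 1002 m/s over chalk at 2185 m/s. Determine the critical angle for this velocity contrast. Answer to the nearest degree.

27°

At critical incidence the refracted ray runs along the interface (θ₂ = 90°), so sin θ_c = V₁/V₂.
θ_c = arcsin(1002/2185) = arcsin 0.4586 = 27.30°.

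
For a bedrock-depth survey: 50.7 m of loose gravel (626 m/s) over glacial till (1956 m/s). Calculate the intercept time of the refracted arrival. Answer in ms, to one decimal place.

θ_c = arcsin(V₁/V₂) = arcsin(626/1956) = 18.67°; cos θ_c = 0.9474.
tᵢ = 2h·cos θ_c / V₁ = 2·50.7·0.9474 / 626 = 0.15346 s.

153.5 ms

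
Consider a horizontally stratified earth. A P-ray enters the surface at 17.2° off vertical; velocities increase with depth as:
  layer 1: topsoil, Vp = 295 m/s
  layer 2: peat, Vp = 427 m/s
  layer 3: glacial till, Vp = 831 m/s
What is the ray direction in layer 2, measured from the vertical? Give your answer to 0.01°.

25.34°

Snell's law across each interface conserves sin θ / V, so sin θ_2 = V_2·sin θ₁/V₁.
sin θ_2 = 427 × sin 17.2° / 295 = 0.4280.
θ_2 = arcsin 0.4280 = 25.34°.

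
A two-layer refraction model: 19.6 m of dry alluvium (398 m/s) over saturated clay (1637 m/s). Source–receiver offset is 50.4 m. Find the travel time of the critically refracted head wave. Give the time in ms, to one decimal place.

t = x/V₂ + 2h·√(V₂²−V₁²)/(V₁V₂).
√(V₂²−V₁²) = √(1637²−398²) = 1587.9 m/s; delay term = 2·19.6·1587.9/(398·1637) = 0.09554 s.
t = 50.4/1637 + 0.09554 = 0.12633 s.

126.3 ms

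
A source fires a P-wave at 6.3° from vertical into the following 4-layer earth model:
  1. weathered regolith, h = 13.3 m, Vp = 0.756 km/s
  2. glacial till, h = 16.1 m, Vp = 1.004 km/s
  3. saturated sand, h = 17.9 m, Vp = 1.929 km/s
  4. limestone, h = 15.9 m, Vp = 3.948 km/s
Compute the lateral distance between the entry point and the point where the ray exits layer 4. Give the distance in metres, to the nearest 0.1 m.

p = sin θ₁/V₁ = sin 6.3°/0.756 = 1.4515e-01 s/km is conserved through the stack.
Layer 1: θ = 6.30°; offset = 13.3·tan 6.30° = 1.468 m.
Layer 2: sin θ = p·1.004 = 0.1457 → θ = 8.38°; offset = 16.1·tan 8.38° = 2.372 m.
Layer 3: sin θ = p·1.929 = 0.2800 → θ = 16.26°; offset = 17.9·tan 16.26° = 5.221 m.
Layer 4: sin θ = p·3.948 = 0.5731 → θ = 34.96°; offset = 15.9·tan 34.96° = 11.118 m.
Summing the layer offsets gives 20.179 m.

20.2 m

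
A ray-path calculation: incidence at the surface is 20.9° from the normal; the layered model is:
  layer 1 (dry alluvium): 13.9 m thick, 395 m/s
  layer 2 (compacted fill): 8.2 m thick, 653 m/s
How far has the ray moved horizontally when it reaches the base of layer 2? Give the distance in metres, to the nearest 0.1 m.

Apply Snell's law at each interface; in layer i the horizontal offset is hᵢ·tan θᵢ.
Layer 1: θ = 20.90°; offset = 13.9·tan 20.90° = 5.308 m.
Layer 2: sin θ = 653·sin 20.9°/395 = 0.5897, θ = 36.14°; offset = 8.2·tan 36.14° = 5.988 m.
Summing the layer offsets gives 11.296 m.

11.3 m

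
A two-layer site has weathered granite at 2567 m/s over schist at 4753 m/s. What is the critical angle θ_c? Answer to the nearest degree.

33°

Critical incidence: sin θ_c = V₁/V₂ = 2567/4753 = 0.5401.
θ_c = arcsin 0.5401 = 32.69°.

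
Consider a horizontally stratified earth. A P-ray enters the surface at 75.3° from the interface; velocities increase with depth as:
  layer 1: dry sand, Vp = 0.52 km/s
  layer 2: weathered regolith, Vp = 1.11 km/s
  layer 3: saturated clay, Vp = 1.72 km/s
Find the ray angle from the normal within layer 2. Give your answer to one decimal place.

32.8°

From the normal: θ₁ = 90° − 75.3° = 14.7°.
Snell's law across each interface conserves sin θ / V, so sin θ_2 = V_2·sin θ₁/V₁.
sin θ_2 = 1.11 × sin 14.7° / 0.52 = 0.5417.
θ_2 = arcsin 0.5417 = 32.80°.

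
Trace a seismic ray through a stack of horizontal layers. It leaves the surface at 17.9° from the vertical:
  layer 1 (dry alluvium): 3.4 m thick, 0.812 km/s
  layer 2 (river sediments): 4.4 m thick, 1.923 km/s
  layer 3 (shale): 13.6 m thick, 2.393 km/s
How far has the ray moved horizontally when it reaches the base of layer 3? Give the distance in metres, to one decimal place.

34.8 m

Apply Snell's law at each interface; in layer i the horizontal offset is hᵢ·tan θᵢ.
Layer 1: θ = 17.90°; offset = 3.4·tan 17.90° = 1.098 m.
Layer 2: sin θ = 1.923·sin 17.9°/0.812 = 0.7279, θ = 46.71°; offset = 4.4·tan 46.71° = 4.671 m.
Layer 3: sin θ = 2.393·sin 17.9°/0.812 = 0.9058, θ = 64.93°; offset = 13.6·tan 64.93° = 29.073 m.
Σ offsets = 34.842 m.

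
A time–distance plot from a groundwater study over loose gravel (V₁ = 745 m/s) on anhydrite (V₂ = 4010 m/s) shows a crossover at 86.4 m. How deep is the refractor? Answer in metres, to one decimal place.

35.8 m

h = (x_cross/2)·√((V₂−V₁)/(V₂+V₁)).
(V₂−V₁)/(V₂+V₁) = (4010−745)/(4010+745) = 0.6866; √ = 0.8286.
h = (86.4/2)·0.8286 = 35.80 m.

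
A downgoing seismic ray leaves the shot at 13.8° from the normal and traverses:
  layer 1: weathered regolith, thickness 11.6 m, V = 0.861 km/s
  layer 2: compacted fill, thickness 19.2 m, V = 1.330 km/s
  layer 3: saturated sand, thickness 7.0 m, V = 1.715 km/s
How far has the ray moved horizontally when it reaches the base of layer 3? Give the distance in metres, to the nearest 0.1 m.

14.2 m

p = sin θ₁/V₁ = sin 13.8°/0.861 = 2.7704e-01 s/km is conserved through the stack.
Layer 1: θ = 13.80°; offset = 11.6·tan 13.80° = 2.849 m.
Layer 2: sin θ = p·1.330 = 0.3685 → θ = 21.62°; offset = 19.2·tan 21.62° = 7.610 m.
Layer 3: sin θ = p·1.715 = 0.4751 → θ = 28.37°; offset = 7.0·tan 28.37° = 3.780 m.
Total horizontal offset = 14.239 m.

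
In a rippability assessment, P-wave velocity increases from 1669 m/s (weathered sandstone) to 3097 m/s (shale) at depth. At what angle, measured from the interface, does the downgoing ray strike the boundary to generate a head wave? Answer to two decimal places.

Critical incidence: sin θ_c = V₁/V₂ = 1669/3097 = 0.5389.
θ_c = arcsin 0.5389 = 32.61°.
Measured from the interface: 90° − 32.61° = 57.39°.

57.39°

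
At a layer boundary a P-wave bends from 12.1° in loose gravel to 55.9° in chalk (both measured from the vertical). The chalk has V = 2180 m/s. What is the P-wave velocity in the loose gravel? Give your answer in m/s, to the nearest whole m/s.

Snell's law: sin 12.1°/V₁ = sin 55.9°/V₂.
V₁ = V₂·sin 12.1°/sin 55.9° = 2180 × 0.2531 = 551.85 m/s.

552 m/s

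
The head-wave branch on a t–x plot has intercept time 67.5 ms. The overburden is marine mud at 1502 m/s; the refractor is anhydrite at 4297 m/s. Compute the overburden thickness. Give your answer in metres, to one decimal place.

h = tᵢ·V₁·V₂ / (2·√(V₂²−V₁²)).
√(V₂²−V₁²) = √(4297² − 1502²) = 4025.9 m/s.
h = 0.0675 s × 1502 × 4297 / (2 × 4025.9) = 54.11 m.

54.1 m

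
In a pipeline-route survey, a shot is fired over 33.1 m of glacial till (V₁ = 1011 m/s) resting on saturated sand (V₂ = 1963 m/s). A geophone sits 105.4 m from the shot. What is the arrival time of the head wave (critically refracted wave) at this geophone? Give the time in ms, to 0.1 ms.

θ_c = arcsin(V₁/V₂) = arcsin(1011/1963) = 31.00°, cos θ_c = 0.8572.
Intercept time tᵢ = 2h cos θ_c / V₁ = 2·33.1·0.8572/1011 = 0.05613 s.
t = x/V₂ + tᵢ = 105.4/1963 + 0.05613 = 0.10982 s.

109.8 ms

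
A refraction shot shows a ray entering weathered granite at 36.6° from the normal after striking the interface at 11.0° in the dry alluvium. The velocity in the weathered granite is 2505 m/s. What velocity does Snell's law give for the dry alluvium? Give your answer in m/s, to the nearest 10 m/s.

Snell's law: sin 11.0°/V₁ = sin 36.6°/V₂.
V₁ = V₂·sin 11.0°/sin 36.6° = 2505 × 0.3200 = 801.67 m/s.

800 m/s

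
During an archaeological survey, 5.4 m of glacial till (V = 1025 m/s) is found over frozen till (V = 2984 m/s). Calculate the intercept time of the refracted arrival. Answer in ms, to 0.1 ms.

θ_c = arcsin(V₁/V₂) = arcsin(1025/2984) = 20.09°; cos θ_c = 0.9392.
tᵢ = 2h·cos θ_c / V₁ = 2·5.4·0.9392 / 1025 = 0.00990 s.

9.9 ms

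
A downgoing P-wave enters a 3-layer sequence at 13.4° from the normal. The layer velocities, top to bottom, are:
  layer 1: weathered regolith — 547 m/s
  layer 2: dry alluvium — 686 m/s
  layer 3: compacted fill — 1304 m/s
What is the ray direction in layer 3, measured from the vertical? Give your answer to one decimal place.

33.5°

Snell's law across each interface conserves sin θ / V, so sin θ_3 = V_3·sin θ₁/V₁.
sin θ_3 = 1304 × sin 13.4° / 547 = 0.5525.
θ_3 = 33.54° from the vertical.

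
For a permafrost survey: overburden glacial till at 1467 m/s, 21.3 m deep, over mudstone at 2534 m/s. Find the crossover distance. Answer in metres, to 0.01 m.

82.49 m

x_cross = 2h·√((V₂+V₁)/(V₂−V₁)).
(V₂+V₁)/(V₂−V₁) = (2534+1467)/(2534−1467) = 3.7498; √ = 1.9364.
x_cross = 2·21.3·1.9364 = 82.49 m.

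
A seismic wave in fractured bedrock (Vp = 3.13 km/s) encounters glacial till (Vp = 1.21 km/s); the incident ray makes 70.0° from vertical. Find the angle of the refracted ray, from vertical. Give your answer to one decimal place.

21.3°

Snell's law: sin θ₂ = (V₂/V₁)·sin θ₁ = (1.21/3.13)·sin 70.0° = 0.3633.
θ₂ = sin⁻¹(0.3633) = 21.30° (from vertical).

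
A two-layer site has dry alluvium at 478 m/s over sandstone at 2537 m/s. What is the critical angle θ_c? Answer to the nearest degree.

11°

At critical incidence the refracted ray runs along the interface (θ₂ = 90°), so sin θ_c = V₁/V₂.
θ_c = arcsin(478/2537) = arcsin 0.1884 = 10.86°.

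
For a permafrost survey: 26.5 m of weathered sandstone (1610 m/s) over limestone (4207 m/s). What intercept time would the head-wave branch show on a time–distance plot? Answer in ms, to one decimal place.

30.4 ms

θ_c = arcsin(V₁/V₂) = arcsin(1610/4207) = 22.50°; cos θ_c = 0.9239.
tᵢ = 2h·cos θ_c / V₁ = 2·26.5·0.9239 / 1610 = 0.03041 s.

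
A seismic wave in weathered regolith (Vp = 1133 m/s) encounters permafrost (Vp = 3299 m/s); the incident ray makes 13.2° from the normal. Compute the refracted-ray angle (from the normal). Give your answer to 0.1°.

41.7°

Snell's law: sin θ₂ = (V₂/V₁)·sin θ₁ = (3299/1133)·sin 13.2° = 0.6649.
θ₂ = sin⁻¹(0.6649) = 41.67° (from vertical).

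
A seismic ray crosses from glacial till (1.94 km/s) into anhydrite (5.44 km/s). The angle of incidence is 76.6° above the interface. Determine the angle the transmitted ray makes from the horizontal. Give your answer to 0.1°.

Angle from the normal: 90° − 76.6° = 13.4°.
Snell's law: sin θ₂ = (V₂/V₁)·sin θ₁ = (5.44/1.94)·sin 13.4° = 0.6498.
θ₂ = arcsin 0.6498 = 40.53° from the normal.
From the interface: 90° − 40.53° = 49.47°.

49.5°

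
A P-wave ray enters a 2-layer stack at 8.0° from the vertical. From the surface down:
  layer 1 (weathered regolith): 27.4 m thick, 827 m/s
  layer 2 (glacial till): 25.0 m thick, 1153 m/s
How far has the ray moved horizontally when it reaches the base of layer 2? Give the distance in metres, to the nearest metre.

9 m

Apply Snell's law at each interface; in layer i the horizontal offset is hᵢ·tan θᵢ.
Layer 1: θ = 8.00°; offset = 27.4·tan 8.00° = 3.851 m.
Layer 2: sin θ = 1153·sin 8.0°/827 = 0.1940, θ = 11.19°; offset = 25.0·tan 11.19° = 4.945 m.
Σ offsets = 8.796 m.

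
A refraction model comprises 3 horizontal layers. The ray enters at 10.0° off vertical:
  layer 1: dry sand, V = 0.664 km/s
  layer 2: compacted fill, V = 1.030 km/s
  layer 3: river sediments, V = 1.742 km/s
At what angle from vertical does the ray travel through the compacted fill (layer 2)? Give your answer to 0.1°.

15.6°

Snell's law across each interface conserves sin θ / V, so sin θ_2 = V_2·sin θ₁/V₁.
sin θ_2 = 1.030 × sin 10.0° / 0.664 = 0.2694.
θ_2 = 15.63° from the vertical.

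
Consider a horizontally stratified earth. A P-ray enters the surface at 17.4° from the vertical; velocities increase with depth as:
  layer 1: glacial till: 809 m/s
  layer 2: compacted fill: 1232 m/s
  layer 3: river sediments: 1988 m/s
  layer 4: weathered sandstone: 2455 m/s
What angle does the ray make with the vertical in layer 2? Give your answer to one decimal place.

27.1°

Ray parameter p = sin 17.4° / 809 = 3.6964e-04 s/m.
sin θ_2 = p·V_2 = 3.6964e-04 × 1232 = 0.4554.
θ_2 = 27.09° from the vertical.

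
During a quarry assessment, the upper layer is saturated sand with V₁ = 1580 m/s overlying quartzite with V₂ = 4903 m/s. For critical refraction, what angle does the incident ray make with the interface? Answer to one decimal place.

At critical incidence the refracted ray runs along the interface (θ₂ = 90°), so sin θ_c = V₁/V₂.
θ_c = arcsin(1580/4903) = arcsin 0.3223 = 18.80°.
Measured from the interface: 90° − 18.80° = 71.20°.

71.2°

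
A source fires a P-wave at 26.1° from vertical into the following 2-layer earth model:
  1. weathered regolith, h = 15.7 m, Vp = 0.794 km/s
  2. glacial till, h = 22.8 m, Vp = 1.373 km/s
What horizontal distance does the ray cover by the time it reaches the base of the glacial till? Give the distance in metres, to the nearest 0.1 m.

Apply Snell's law at each interface; in layer i the horizontal offset is hᵢ·tan θᵢ.
Layer 1: θ = 26.10°; offset = 15.7·tan 26.10° = 7.691 m.
Layer 2: sin θ = 1.373·sin 26.1°/0.794 = 0.7608, θ = 49.53°; offset = 22.8·tan 49.53° = 26.724 m.
Σ offsets = 34.415 m.

34.4 m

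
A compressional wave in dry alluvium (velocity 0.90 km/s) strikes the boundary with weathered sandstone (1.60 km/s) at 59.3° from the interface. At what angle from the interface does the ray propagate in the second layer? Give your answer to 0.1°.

Angle from the normal: 90° − 59.3° = 30.7°.
Snell's law: sin θ₂ = (V₂/V₁)·sin θ₁ = (1.60/0.90)·sin 30.7° = 0.9076.
θ₂ = arcsin 0.9076 = 65.18° from the normal.
From the interface: 90° − 65.18° = 24.82°.

24.8°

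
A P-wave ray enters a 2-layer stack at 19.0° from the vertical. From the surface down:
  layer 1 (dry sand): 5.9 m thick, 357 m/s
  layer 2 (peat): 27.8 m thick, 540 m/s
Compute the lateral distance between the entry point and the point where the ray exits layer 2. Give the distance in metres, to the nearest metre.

Apply Snell's law at each interface; in layer i the horizontal offset is hᵢ·tan θᵢ.
Layer 1: θ = 19.00°; offset = 5.9·tan 19.00° = 2.032 m.
Layer 2: sin θ = 540·sin 19.0°/357 = 0.4925, θ = 29.50°; offset = 27.8·tan 29.50° = 15.730 m.
Total horizontal offset = 17.761 m.

18 m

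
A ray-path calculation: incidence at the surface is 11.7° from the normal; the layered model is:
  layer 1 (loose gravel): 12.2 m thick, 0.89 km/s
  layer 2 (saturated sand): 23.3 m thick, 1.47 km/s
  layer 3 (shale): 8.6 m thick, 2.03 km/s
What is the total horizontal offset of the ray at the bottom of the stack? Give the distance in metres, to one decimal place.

Ray parameter p = sin 11.7° / 0.89 km/s = 2.2785e-01 s/km.
Layer 1: θ = 11.70°; offset = 12.2·tan 11.70° = 2.526 m.
Layer 2: sin θ = p·1.47 = 0.3349 → θ = 19.57°; offset = 23.3·tan 19.57° = 8.283 m.
Layer 3: sin θ = p·2.03 = 0.4625 → θ = 27.55°; offset = 8.6·tan 27.55° = 4.487 m.
Summing the layer offsets gives 15.296 m.

15.3 m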